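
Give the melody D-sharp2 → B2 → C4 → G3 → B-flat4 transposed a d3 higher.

F2 Db3 Ebb4 Bbb3 Dbb5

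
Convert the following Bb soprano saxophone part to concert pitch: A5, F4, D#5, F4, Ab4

G5 Eb4 C#5 Eb4 Gb4

The Bb soprano saxophone sounds a major second below written, so transpose each written note down a major second.
A5 → G5
F4 → Eb4
D#5 → C#5
F4 → Eb4
Ab4 → Gb4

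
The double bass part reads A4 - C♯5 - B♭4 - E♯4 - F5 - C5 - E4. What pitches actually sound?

The double bass sounds a perfect octave below written, so transpose each written note down a perfect octave.
A4 gives A3
C#5 gives C#4
Bb4 gives Bb3
E#4 gives E#3
F5 gives F4
C5 gives C4
E4 gives E3

A3 C#4 Bb3 E#3 F4 C4 E3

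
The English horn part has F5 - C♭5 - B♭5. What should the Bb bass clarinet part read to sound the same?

First find concert pitch: the English horn sounds a perfect fifth below written, so F5 C♭5 B♭5 sounds Bb4 Fb4 Eb5.
Then write for Bb bass clarinet: it sounds a major ninth below written, so the part must be a major ninth above concert.
Bb4 → C6
Fb4 → Gb5
Eb5 → F6

C6 Gb5 F6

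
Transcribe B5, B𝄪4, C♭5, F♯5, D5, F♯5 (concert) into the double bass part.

B6 B##5 Cb6 F#6 D6 F#6

The double bass sounds a perfect octave below written, so the written part must be a perfect octave above concert — transpose each note up.
B5 to B6
B##4 to B##5
Cb5 to Cb6
F#5 to F#6
D5 to D6
F#5 to F#6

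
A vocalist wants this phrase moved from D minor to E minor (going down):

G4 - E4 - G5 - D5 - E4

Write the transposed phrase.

A3 F#3 A4 E4 F#3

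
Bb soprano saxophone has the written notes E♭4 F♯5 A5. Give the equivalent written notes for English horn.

First find concert pitch: the Bb soprano saxophone sounds a major second below written, so E♭4 F♯5 A5 sounds Db4 E5 G5.
Then write for English horn: it sounds a perfect fifth below written, so the part must be a perfect fifth above concert.
Db4 → Ab4
E5 → B5
G5 → D6

Ab4 B5 D6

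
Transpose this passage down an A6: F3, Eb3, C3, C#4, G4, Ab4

Abb2 Gbb2 Ebb2 Eb3 Bbb3 Cbb4

F3 -> Abb2
Eb3 -> Gbb2
C3 -> Ebb2
C#4 -> Eb3
G4 -> Bbb3
Ab4 -> Cbb4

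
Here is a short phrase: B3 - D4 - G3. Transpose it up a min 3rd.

D4 F4 Bb3

B3 gives D4
D4 gives F4
G3 gives Bb3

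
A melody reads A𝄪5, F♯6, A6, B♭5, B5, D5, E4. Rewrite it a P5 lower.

A##5: a fifth down reaches D, and 7 semitones makes it D##5.
F#6: a fifth down reaches B, and 7 semitones makes it B5.
A perfect fifth down from A6 gives D6.
Bb5 down a perfect fifth is Eb5.
B5 down a perfect fifth is E5.
D5 down a perfect fifth is G4.
E4 down a perfect fifth is A3.

D##5 B5 D6 Eb5 E5 G4 A3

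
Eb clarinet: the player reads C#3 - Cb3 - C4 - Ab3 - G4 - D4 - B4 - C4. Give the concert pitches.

The Eb clarinet sounds a minor third above written, so transpose each written note up a minor third.
C#3 becomes E3
Cb3 becomes Ebb3
C4 becomes Eb4
Ab3 becomes Cb4
G4 becomes Bb4
D4 becomes F4
B4 becomes D5
C4 becomes Eb4

E3 Ebb3 Eb4 Cb4 Bb4 F4 D5 Eb4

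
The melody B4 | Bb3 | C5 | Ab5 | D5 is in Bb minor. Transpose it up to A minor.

From Bb up to A is a major seventh; apply that to each pitch.
B4 gives A#5
Bb3 gives A4
C5 gives B5
Ab5 gives G6
D5 gives C#6

A#5 A4 B5 G6 C#6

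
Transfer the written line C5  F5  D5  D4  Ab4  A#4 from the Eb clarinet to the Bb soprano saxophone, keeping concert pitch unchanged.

F5 Bb5 G5 G4 Db5 D#5

First find concert pitch: the Eb clarinet sounds a minor third above written, so C5 F5 D5 D4 Ab4 A#4 sounds Eb5 Ab5 F5 F4 Cb5 C#5.
Then write for Bb soprano saxophone: it sounds a major second below written, so the part must be a major second above concert.
Eb5 → F5
Ab5 → Bb5
F5 → G5
F4 → G4
Cb5 → Db5
C#5 → D#5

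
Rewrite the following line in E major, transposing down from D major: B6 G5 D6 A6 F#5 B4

C#6 A4 E5 B5 G#4 C#4

D major to E major down is a minor seventh, so every note moves down by that interval.
B6 gives C#6
G5 gives A4
D6 gives E5
A6 gives B5
F#5 gives G#4
B4 gives C#4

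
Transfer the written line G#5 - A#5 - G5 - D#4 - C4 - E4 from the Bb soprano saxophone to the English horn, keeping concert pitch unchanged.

C#6 D#6 C6 G#4 F4 A4

First find concert pitch: the Bb soprano saxophone sounds a major second below written, so G#5 A#5 G5 D#4 C4 E4 sounds F#5 G#5 F5 C#4 Bb3 D4.
Then write for English horn: it sounds a perfect fifth below written, so the part must be a perfect fifth above concert.
F#5 → C#6
G#5 → D#6
F5 → C6
C#4 → G#4
Bb3 → F4
D4 → A4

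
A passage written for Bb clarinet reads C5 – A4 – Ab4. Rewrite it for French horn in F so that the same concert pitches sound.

First find concert pitch: the Bb clarinet sounds a major second below written, so C5 A4 Ab4 sounds Bb4 G4 Gb4.
Then write for French horn in F: it sounds a perfect fifth below written, so the part must be a perfect fifth above concert.
Bb4 → F5
G4 → D5
Gb4 → Db5

F5 D5 Db5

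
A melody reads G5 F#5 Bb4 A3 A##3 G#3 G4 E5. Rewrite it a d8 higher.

G5: an octave up reaches G, and 11 semitones makes it Gb6.
F#5: an octave up reaches F, and 11 semitones makes it F6.
A diminished octave up from Bb4 gives Bbb5.
A diminished octave up from A3 gives Ab4.
A##3 up a diminished octave is A#4.
G#3 up a diminished octave is G4.
G4: an octave up reaches G, and 11 semitones makes it Gb5.
A diminished octave up from E5 gives Eb6.

Gb6 F6 Bbb5 Ab4 A#4 G4 Gb5 Eb6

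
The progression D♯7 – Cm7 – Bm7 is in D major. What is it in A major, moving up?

A#7 Gm7 F#m7

D major up to A major is a perfect fifth; each chord root moves by that interval while the quality stays the same.
D♯7: root D♯ up a perfect fifth → A#, giving A#7.
Cm7: root C up a perfect fifth → G, giving Gm7.
Bm7: root B up a perfect fifth → F#, giving F#m7.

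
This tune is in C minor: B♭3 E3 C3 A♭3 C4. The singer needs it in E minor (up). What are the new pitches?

From C up to E is a major third; apply that to each pitch.
Bb3 to D4
E3 to G#3
C3 to E3
Ab3 to C4
C4 to E4

D4 G#3 E3 C4 E4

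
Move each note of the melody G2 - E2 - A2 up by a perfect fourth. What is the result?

G2 → C3
E2 → A2
A2 → D3

C3 A2 D3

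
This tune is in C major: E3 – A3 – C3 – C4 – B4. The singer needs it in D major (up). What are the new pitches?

F#3 B3 D3 D4 C#5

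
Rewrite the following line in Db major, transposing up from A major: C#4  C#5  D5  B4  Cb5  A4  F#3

From A up to Db is a diminished fourth; apply that to each pitch.
C#4 to F4
C#5 to F5
D5 to Gb5
B4 to Eb5
Cb5 to Fbb5
A4 to Db5
F#3 to Bb3

F4 F5 Gb5 Eb5 Fbb5 Db5 Bb3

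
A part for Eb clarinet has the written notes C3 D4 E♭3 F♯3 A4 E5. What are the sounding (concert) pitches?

Written C4 on the Eb clarinet sounds as Eb4, a minor third higher; apply that shift to every note.
C3 gives Eb3
D4 gives F4
Eb3 gives Gb3
F#3 gives A3
A4 gives C5
E5 gives G5

Eb3 F4 Gb3 A3 C5 G5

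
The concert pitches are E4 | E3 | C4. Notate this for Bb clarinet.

F#4 F#3 D4

Written C4 sounds as Bb3 on the Bb clarinet, so concert pitches are written a major second up.
E4 → F#4
E3 → F#3
C4 → D4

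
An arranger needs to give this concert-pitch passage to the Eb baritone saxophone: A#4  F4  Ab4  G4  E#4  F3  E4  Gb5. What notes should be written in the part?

Written C4 sounds as Eb2 on the Eb baritone saxophone, so concert pitches are written a major thirteenth up.
A#4 becomes F##6
F4 becomes D6
Ab4 becomes F6
G4 becomes E6
E#4 becomes C##6
F3 becomes D5
E4 becomes C#6
Gb5 becomes Eb7

F##6 D6 F6 E6 C##6 D5 C#6 Eb7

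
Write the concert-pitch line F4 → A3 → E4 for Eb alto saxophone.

D5 F#4 C#5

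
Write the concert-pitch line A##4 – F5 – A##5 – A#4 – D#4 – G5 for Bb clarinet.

B##4 G5 B##5 B#4 E#4 A5

The Bb clarinet sounds a major second below written, so the written part must be a major second above concert — transpose each note up.
A##4 → B##4
F5 → G5
A##5 → B##5
A#4 → B#4
D#4 → E#4
G5 → A5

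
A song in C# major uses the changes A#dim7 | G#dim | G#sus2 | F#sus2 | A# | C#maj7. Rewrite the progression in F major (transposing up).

Ddim7 Cdim Csus2 Bbsus2 D Fmaj7

C# major up to F major is a diminished fourth; each chord root moves by that interval while the quality stays the same.
A#dim7: root A# up a diminished fourth → D, giving Ddim7.
G#dim: root G# up a diminished fourth → C, giving Cdim.
G#sus2: root G# up a diminished fourth → C, giving Csus2.
F#sus2: root F# up a diminished fourth → Bb, giving Bbsus2.
A#: root A# up a diminished fourth → D, giving D.
C#maj7: root C# up a diminished fourth → F, giving Fmaj7.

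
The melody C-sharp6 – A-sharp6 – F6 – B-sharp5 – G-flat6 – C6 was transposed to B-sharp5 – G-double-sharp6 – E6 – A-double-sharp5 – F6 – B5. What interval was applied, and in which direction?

down a minor second

From C#6 to B#5 is 2 letter names — a second of some quality.
B#5 to C#6 is 1 semitone, which makes it a minor second; the second version is lower, so the direction is down.
Checking another pair — C6 → B5 — gives the same interval.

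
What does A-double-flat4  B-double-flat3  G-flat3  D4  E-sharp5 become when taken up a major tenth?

Cb6 Db5 Bb4 F#5 G##6

Abb4 up a major tenth is Cb6.
Bbb3 up a major tenth is Db5.
Gb3 up a major tenth is Bb4.
D4: a tenth up reaches F, and 16 semitones makes it F#5.
E#5 up a major tenth is G##6.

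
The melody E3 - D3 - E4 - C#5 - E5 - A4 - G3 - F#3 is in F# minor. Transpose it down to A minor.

F# minor to A minor down is a major sixth, so every note moves down by that interval.
E3 → G2
D3 → F2
E4 → G3
C#5 → E4
E5 → G4
A4 → C4
G3 → Bb2
F#3 → A2

G2 F2 G3 E4 G4 C4 Bb2 A2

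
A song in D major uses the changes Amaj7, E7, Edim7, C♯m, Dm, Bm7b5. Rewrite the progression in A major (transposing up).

D major up to A major is a perfect fifth; each chord root moves by that interval while the quality stays the same.
Amaj7: root A up a perfect fifth → E, giving Emaj7.
E7: root E up a perfect fifth → B, giving B7.
Edim7: root E up a perfect fifth → B, giving Bdim7.
C♯m: root C♯ up a perfect fifth → G#, giving G#m.
Dm: root D up a perfect fifth → A, giving Am.
Bm7b5: root B up a perfect fifth → F#, giving F#m7b5.

Emaj7 B7 Bdim7 G#m Am F#m7b5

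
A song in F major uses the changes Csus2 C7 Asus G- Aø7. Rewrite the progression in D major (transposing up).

F major up to D major is a major sixth; each chord root moves by that interval while the quality stays the same.
Csus2: root C up a major sixth → A, giving Asus2.
C7: root C up a major sixth → A, giving A7.
Asus: root A up a major sixth → F#, giving F#sus.
G-: root G up a major sixth → E, giving E-.
Aø7: root A up a major sixth → F#, giving F#ø7.

Asus2 A7 F#sus E- F#ø7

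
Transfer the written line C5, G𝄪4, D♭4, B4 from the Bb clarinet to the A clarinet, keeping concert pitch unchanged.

First find concert pitch: the Bb clarinet sounds a major second below written, so C5 G𝄪4 D♭4 B4 sounds Bb4 F##4 Cb4 A4.
Then write for A clarinet: it sounds a minor third below written, so the part must be a minor third above concert.
Bb4 → Db5
F##4 → A#4
Cb4 → Ebb4
A4 → C5

Db5 A#4 Ebb4 C5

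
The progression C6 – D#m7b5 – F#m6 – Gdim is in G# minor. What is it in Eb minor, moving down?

Abb6 Bbm7b5 Dbm6 Ebbdim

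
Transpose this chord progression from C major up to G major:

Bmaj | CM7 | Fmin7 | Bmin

F#maj GM7 Cmin7 F#min

C major up to G major is a perfect fifth; each chord root moves by that interval while the quality stays the same.
Bmaj: root B up a perfect fifth → F#, giving F#maj.
CM7: root C up a perfect fifth → G, giving GM7.
Fmin7: root F up a perfect fifth → C, giving Cmin7.
Bmin: root B up a perfect fifth → F#, giving F#min.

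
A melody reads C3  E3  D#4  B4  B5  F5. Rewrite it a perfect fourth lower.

G2 B2 A#3 F#4 F#5 C5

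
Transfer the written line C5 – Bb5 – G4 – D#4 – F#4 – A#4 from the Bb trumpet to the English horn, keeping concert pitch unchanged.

First find concert pitch: the Bb trumpet sounds a major second below written, so C5 Bb5 G4 D#4 F#4 A#4 sounds Bb4 Ab5 F4 C#4 E4 G#4.
Then write for English horn: it sounds a perfect fifth below written, so the part must be a perfect fifth above concert.
Bb4 → F5
Ab5 → Eb6
F4 → C5
C#4 → G#4
E4 → B4
G#4 → D#5

F5 Eb6 C5 G#4 B4 D#5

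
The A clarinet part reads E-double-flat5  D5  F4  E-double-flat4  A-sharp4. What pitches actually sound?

Cb5 B4 D4 Cb4 F##4

The A clarinet sounds a minor third below written, so transpose each written note down a minor third.
Ebb5 gives Cb5
D5 gives B4
F4 gives D4
Ebb4 gives Cb4
A#4 gives F##4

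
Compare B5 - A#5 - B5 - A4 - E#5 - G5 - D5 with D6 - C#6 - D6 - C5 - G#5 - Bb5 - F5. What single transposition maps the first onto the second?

up a minor third

From B5 to D6 is 3 letter names — a third of some quality.
B5 to D6 is 3 semitones, which makes it a minor third; the second version is higher, so the direction is up.
Checking another pair — D5 → F5 — gives the same interval.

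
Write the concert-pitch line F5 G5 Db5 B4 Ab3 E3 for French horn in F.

Written C4 sounds as F3 on the French horn in F, so concert pitches are written a perfect fifth up.
F5 gives C6
G5 gives D6
Db5 gives Ab5
B4 gives F#5
Ab3 gives Eb4
E3 gives B3

C6 D6 Ab5 F#5 Eb4 B3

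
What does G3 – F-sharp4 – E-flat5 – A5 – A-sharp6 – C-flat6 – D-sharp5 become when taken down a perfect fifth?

C3 B3 Ab4 D5 D#6 Fb5 G#4

G3: a fifth down reaches C, and 7 semitones makes it C3.
F#4 down a perfect fifth is B3.
Eb5: a fifth down reaches A, and 7 semitones makes it Ab4.
A perfect fifth down from A5 gives D5.
A#6: a fifth down reaches D, and 7 semitones makes it D#6.
Cb6: a fifth down reaches F, and 7 semitones makes it Fb5.
D#5: a fifth down reaches G, and 7 semitones makes it G#4.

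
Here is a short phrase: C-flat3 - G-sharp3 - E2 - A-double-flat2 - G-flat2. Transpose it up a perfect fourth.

Fb3 C#4 A2 Dbb3 Cb3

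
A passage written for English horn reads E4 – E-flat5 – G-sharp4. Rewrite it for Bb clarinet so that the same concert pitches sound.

B3 Bb4 D#4

First find concert pitch: the English horn sounds a perfect fifth below written, so E4 E-flat5 G-sharp4 sounds A3 Ab4 C#4.
Then write for Bb clarinet: it sounds a major second below written, so the part must be a major second above concert.
A3 → B3
Ab4 → Bb4
C#4 → D#4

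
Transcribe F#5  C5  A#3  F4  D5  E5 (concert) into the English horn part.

Written C4 sounds as F3 on the English horn, so concert pitches are written a perfect fifth up.
F#5 becomes C#6
C5 becomes G5
A#3 becomes E#4
F4 becomes C5
D5 becomes A5
E5 becomes B5

C#6 G5 E#4 C5 A5 B5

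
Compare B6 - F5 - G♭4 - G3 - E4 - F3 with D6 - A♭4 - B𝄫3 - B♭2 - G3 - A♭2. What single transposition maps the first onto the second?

down a major sixth

From B6 to D6 is 6 letter names — a sixth of some quality.
D6 to B6 is 9 semitones, which makes it a major sixth; the second version is lower, so the direction is down.
Checking another pair — F3 → Ab2 — gives the same interval.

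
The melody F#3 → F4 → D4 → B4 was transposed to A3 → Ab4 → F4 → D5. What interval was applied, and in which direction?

Take the first pair: F#3 → A3. F to A spans 3 letter names, so the interval is some kind of third.
F#3 to A3 is 3 semitones, which makes it a minor third; the second version is higher, so the direction is up.
Checking another pair — B4 → D5 — gives the same interval.

up a minor third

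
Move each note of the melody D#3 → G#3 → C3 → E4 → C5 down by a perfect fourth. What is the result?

A#2 D#3 G2 B3 G4

A perfect fourth down from D#3 gives A#2.
G#3 down a perfect fourth is D#3.
C3 down a perfect fourth is G2.
E4 down a perfect fourth is B3.
C5: a fourth down reaches G, and 5 semitones makes it G4.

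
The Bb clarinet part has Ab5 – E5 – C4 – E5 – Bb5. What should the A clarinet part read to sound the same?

Bbb5 F5 Db4 F5 Cb6

First find concert pitch: the Bb clarinet sounds a major second below written, so Ab5 E5 C4 E5 Bb5 sounds Gb5 D5 Bb3 D5 Ab5.
Then write for A clarinet: it sounds a minor third below written, so the part must be a minor third above concert.
Gb5 → Bbb5
D5 → F5
Bb3 → Db4
D5 → F5
Ab5 → Cb6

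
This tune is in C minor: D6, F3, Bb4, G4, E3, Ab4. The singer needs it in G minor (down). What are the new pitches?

A5 C3 F4 D4 B2 Eb4

From C down to G is a perfect fourth; apply that to each pitch.
D6 to A5
F3 to C3
Bb4 to F4
G4 to D4
E3 to B2
Ab4 to Eb4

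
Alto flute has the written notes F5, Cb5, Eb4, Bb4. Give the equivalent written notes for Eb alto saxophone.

A5 Eb5 G4 D5

First find concert pitch: the alto flute sounds a perfect fourth below written, so F5 Cb5 Eb4 Bb4 sounds C5 Gb4 Bb3 F4.
Then write for Eb alto saxophone: it sounds a major sixth below written, so the part must be a major sixth above concert.
C5 → A5
Gb4 → Eb5
Bb3 → G4
F4 → D5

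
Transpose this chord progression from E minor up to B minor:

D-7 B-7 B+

E minor up to B minor is a perfect fifth; each chord root moves by that interval while the quality stays the same.
D-7: root D up a perfect fifth → A, giving A-7.
B-7: root B up a perfect fifth → F#, giving F#-7.
B+: root B up a perfect fifth → F#, giving F#+.

A-7 F#-7 F#+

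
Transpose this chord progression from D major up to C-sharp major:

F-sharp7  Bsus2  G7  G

E#7 A#sus2 F#7 F#

D major up to C-sharp major is a major seventh; each chord root moves by that interval while the quality stays the same.
F-sharp7: root F-sharp up a major seventh → E#, giving E#7.
Bsus2: root B up a major seventh → A#, giving A#sus2.
G7: root G up a major seventh → F#, giving F#7.
G: root G up a major seventh → F#, giving F#.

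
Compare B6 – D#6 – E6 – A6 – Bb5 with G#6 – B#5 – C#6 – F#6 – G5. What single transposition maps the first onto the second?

down a minor third

From B6 to G#6 is 3 letter names — a third of some quality.
G#6 to B6 is 3 semitones, which makes it a minor third; the second version is lower, so the direction is down.
Checking another pair — Bb5 → G5 — gives the same interval.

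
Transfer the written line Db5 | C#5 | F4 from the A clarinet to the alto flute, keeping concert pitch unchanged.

Eb5 D#5 G4

First find concert pitch: the A clarinet sounds a minor third below written, so Db5 C#5 F4 sounds Bb4 A#4 D4.
Then write for alto flute: it sounds a perfect fourth below written, so the part must be a perfect fourth above concert.
Bb4 → Eb5
A#4 → D#5
D4 → G4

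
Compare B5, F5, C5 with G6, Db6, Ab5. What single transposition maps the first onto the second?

From B5 to G6 is 6 letter names — a sixth of some quality.
B5 to G6 is 8 semitones, which makes it a minor sixth; the second version is higher, so the direction is up.
Checking another pair — C5 → Ab5 — gives the same interval.

up a minor sixth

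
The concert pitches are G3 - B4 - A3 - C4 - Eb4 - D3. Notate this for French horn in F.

D4 F#5 E4 G4 Bb4 A3

The French horn in F sounds a perfect fifth below written, so the written part must be a perfect fifth above concert — transpose each note up.
G3 -> D4
B4 -> F#5
A3 -> E4
C4 -> G4
Eb4 -> Bb4
D3 -> A3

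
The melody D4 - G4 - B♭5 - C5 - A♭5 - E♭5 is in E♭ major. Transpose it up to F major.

E4 A4 C6 D5 Bb5 F5

From E♭ up to F is a major second; apply that to each pitch.
D4 → E4
G4 → A4
Bb5 → C6
C5 → D5
Ab5 → Bb5
Eb5 → F5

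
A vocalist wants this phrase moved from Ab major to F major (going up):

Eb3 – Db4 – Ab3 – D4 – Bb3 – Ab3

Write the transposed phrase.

C4 Bb4 F4 B4 G4 F4

From Ab up to F is a major sixth; apply that to each pitch.
Eb3 → C4
Db4 → Bb4
Ab3 → F4
D4 → B4
Bb3 → G4
Ab3 → F4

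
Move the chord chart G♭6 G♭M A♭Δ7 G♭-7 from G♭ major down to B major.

G♭ major down to B major is a diminished sixth; each chord root moves by that interval while the quality stays the same.
G♭6: root G♭ down a diminished sixth → B, giving B6.
G♭M: root G♭ down a diminished sixth → B, giving BM.
A♭Δ7: root A♭ down a diminished sixth → C#, giving C#Δ7.
G♭-7: root G♭ down a diminished sixth → B, giving B-7.

B6 BM C#Δ7 B-7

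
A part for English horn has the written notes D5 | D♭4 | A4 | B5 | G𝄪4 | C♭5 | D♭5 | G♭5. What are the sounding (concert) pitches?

G4 Gb3 D4 E5 C##4 Fb4 Gb4 Cb5

Written C4 on the English horn sounds as F3, a perfect fifth lower; apply that shift to every note.
D5 gives G4
Db4 gives Gb3
A4 gives D4
B5 gives E5
G##4 gives C##4
Cb5 gives Fb4
Db5 gives Gb4
Gb5 gives Cb5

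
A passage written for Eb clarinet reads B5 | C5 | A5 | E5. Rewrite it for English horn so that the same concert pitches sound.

A6 Bb5 G6 D6

First find concert pitch: the Eb clarinet sounds a minor third above written, so B5 C5 A5 E5 sounds D6 Eb5 C6 G5.
Then write for English horn: it sounds a perfect fifth below written, so the part must be a perfect fifth above concert.
D6 → A6
Eb5 → Bb5
C6 → G6
G5 → D6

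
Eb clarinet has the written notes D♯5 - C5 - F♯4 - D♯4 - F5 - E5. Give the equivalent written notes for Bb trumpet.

G#5 F5 B4 G#4 Bb5 A5

First find concert pitch: the Eb clarinet sounds a minor third above written, so D♯5 C5 F♯4 D♯4 F5 E5 sounds F#5 Eb5 A4 F#4 Ab5 G5.
Then write for Bb trumpet: it sounds a major second below written, so the part must be a major second above concert.
F#5 → G#5
Eb5 → F5
A4 → B4
F#4 → G#4
Ab5 → Bb5
G5 → A5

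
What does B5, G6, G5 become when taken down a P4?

B5 down a perfect fourth is F#5.
G6: a fourth down reaches D, and 5 semitones makes it D6.
A perfect fourth down from G5 gives D5.

F#5 D6 D5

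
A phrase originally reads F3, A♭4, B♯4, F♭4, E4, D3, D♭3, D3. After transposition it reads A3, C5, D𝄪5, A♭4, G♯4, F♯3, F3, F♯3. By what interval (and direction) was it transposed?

Take the first pair: F3 → A3. F to A spans 3 letter names, so the interval is some kind of third.
F3 to A3 is 4 semitones, which makes it a major third; the second version is higher, so the direction is up.
Checking another pair — D3 → F#3 — gives the same interval.

up a major third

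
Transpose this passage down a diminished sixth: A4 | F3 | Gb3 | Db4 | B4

C##4 A#2 B2 F#3 D##4

A4 to C##4
F3 to A#2
Gb3 to B2
Db4 to F#3
B4 to D##4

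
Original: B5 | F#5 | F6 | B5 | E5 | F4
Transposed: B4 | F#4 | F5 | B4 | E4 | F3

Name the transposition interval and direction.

down a perfect octave

Take the first pair: B5 → B4. B to B spans 8 letter names, so the interval is some kind of octave.
B4 to B5 is 12 semitones, which makes it a perfect octave; the second version is lower, so the direction is down.
Checking another pair — F4 → F3 — gives the same interval.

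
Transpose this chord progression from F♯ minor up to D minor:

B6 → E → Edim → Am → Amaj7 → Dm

G6 C Cdim Fm Fmaj7 Bbm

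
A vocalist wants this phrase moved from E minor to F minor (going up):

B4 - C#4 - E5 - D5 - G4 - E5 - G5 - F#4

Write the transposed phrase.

From E up to F is a minor second; apply that to each pitch.
B4 gives C5
C#4 gives D4
E5 gives F5
D5 gives Eb5
G4 gives Ab4
E5 gives F5
G5 gives Ab5
F#4 gives G4

C5 D4 F5 Eb5 Ab4 F5 Ab5 G4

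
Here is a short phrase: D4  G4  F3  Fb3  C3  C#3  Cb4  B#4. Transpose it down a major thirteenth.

F2 Bb2 Ab1 Abb1 Eb1 E1 Ebb2 D#3

D4 down a major thirteenth is F2.
G4 down a major thirteenth is Bb2.
F3 down a major thirteenth is Ab1.
Fb3: a thirteenth down reaches A, and 21 semitones makes it Abb1.
A major thirteenth down from C3 gives Eb1.
C#3 down a major thirteenth is E1.
A major thirteenth down from Cb4 gives Ebb2.
B#4 down a major thirteenth is D#3.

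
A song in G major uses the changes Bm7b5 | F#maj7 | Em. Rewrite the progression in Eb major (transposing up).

G major up to Eb major is a minor sixth; each chord root moves by that interval while the quality stays the same.
Bm7b5: root B up a minor sixth → G, giving Gm7b5.
F#maj7: root F# up a minor sixth → D, giving Dmaj7.
Em: root E up a minor sixth → C, giving Cm.

Gm7b5 Dmaj7 Cm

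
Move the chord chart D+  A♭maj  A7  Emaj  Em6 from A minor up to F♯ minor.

B+ Fmaj F#7 C#maj C#m6

A minor up to F♯ minor is a major sixth; each chord root moves by that interval while the quality stays the same.
D+: root D up a major sixth → B, giving B+.
A♭maj: root A♭ up a major sixth → F, giving Fmaj.
A7: root A up a major sixth → F#, giving F#7.
Emaj: root E up a major sixth → C#, giving C#maj.
Em6: root E up a major sixth → C#, giving C#m6.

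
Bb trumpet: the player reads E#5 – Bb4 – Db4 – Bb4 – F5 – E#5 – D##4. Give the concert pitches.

D#5 Ab4 Cb4 Ab4 Eb5 D#5 C##4

Written C4 on the Bb trumpet sounds as Bb3, a major second lower; apply that shift to every note.
E#5 to D#5
Bb4 to Ab4
Db4 to Cb4
Bb4 to Ab4
F5 to Eb5
E#5 to D#5
D##4 to C##4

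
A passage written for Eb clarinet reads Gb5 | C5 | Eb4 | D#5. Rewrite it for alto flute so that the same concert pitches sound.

Ebb6 Ab5 Cb5 B5

First find concert pitch: the Eb clarinet sounds a minor third above written, so Gb5 C5 Eb4 D#5 sounds Bbb5 Eb5 Gb4 F#5.
Then write for alto flute: it sounds a perfect fourth below written, so the part must be a perfect fourth above concert.
Bbb5 → Ebb6
Eb5 → Ab5
Gb4 → Cb5
F#5 → B5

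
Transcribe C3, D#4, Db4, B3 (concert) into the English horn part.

The English horn sounds a perfect fifth below written, so the written part must be a perfect fifth above concert — transpose each note up.
C3 -> G3
D#4 -> A#4
Db4 -> Ab4
B3 -> F#4

G3 A#4 Ab4 F#4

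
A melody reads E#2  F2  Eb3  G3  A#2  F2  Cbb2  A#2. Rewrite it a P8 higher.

E#3 F3 Eb4 G4 A#3 F3 Cbb3 A#3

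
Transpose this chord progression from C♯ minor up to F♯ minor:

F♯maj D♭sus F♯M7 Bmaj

Bmaj Gbsus BM7 Emaj

C♯ minor up to F♯ minor is a perfect fourth; each chord root moves by that interval while the quality stays the same.
F♯maj: root F♯ up a perfect fourth → B, giving Bmaj.
D♭sus: root D♭ up a perfect fourth → Gb, giving Gbsus.
F♯M7: root F♯ up a perfect fourth → B, giving BM7.
Bmaj: root B up a perfect fourth → E, giving Emaj.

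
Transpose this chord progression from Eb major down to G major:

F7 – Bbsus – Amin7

A7 Dsus C#min7

Eb major down to G major is a minor sixth; each chord root moves by that interval while the quality stays the same.
F7: root F down a minor sixth → A, giving A7.
Bbsus: root Bb down a minor sixth → D, giving Dsus.
Amin7: root A down a minor sixth → C#, giving C#min7.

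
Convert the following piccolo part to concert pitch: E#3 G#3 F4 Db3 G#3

E#4 G#4 F5 Db4 G#4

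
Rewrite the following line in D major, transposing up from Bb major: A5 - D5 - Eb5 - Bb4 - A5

C#6 F#5 G5 D5 C#6

Bb major to D major up is a major third, so every note moves up by that interval.
A5 becomes C#6
D5 becomes F#5
Eb5 becomes G5
Bb4 becomes D5
A5 becomes C#6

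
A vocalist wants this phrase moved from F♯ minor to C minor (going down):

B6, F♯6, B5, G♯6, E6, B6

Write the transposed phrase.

F6 C6 F5 D6 Bb5 F6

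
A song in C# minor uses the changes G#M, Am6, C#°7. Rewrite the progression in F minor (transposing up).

CM Dbm6 F°7

C# minor up to F minor is a diminished fourth; each chord root moves by that interval while the quality stays the same.
G#M: root G# up a diminished fourth → C, giving CM.
Am6: root A up a diminished fourth → Db, giving Dbm6.
C#°7: root C# up a diminished fourth → F, giving F°7.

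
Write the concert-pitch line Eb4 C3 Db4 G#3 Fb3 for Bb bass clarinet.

F5 D4 Eb5 A#4 Gb4

Written C4 sounds as Bb2 on the Bb bass clarinet, so concert pitches are written a major ninth up.
Eb4 → F5
C3 → D4
Db4 → Eb5
G#3 → A#4
Fb3 → Gb4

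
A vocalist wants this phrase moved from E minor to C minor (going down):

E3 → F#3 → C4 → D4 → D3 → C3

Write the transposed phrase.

C3 D3 Ab3 Bb3 Bb2 Ab2

From E down to C is a major third; apply that to each pitch.
E3 gives C3
F#3 gives D3
C4 gives Ab3
D4 gives Bb3
D3 gives Bb2
C3 gives Ab2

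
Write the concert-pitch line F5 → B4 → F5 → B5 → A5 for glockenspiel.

F3 B2 F3 B3 A3

Written C4 sounds as C6 on the glockenspiel, so concert pitches are written a perfect fifteenth down.
F5 -> F3
B4 -> B2
F5 -> F3
B5 -> B3
A5 -> A3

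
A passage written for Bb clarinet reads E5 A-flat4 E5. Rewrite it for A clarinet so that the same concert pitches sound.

First find concert pitch: the Bb clarinet sounds a major second below written, so E5 A-flat4 E5 sounds D5 Gb4 D5.
Then write for A clarinet: it sounds a minor third below written, so the part must be a minor third above concert.
D5 → F5
Gb4 → Bbb4
D5 → F5

F5 Bbb4 F5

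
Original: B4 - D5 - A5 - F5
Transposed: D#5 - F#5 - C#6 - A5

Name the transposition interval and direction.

up a major third

Take the first pair: B4 → D#5. B to D spans 3 letter names, so the interval is some kind of third.
B4 to D#5 is 4 semitones, which makes it a major third; the second version is higher, so the direction is up.
Checking another pair — F5 → A5 — gives the same interval.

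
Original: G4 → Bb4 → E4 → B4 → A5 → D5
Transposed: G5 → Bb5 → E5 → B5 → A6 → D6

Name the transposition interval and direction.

up a perfect octave

Take the first pair: G4 → G5. G to G spans 8 letter names, so the interval is some kind of octave.
G4 to G5 is 12 semitones, which makes it a perfect octave; the second version is higher, so the direction is up.
Checking another pair — D5 → D6 — gives the same interval.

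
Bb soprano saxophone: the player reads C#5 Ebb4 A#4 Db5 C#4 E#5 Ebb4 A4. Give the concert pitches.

Written C4 on the Bb soprano saxophone sounds as Bb3, a major second lower; apply that shift to every note.
C#5 to B4
Ebb4 to Dbb4
A#4 to G#4
Db5 to Cb5
C#4 to B3
E#5 to D#5
Ebb4 to Dbb4
A4 to G4

B4 Dbb4 G#4 Cb5 B3 D#5 Dbb4 G4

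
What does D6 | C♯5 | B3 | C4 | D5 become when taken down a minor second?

D6 -> C#6
C#5 -> B#4
B3 -> A#3
C4 -> B3
D5 -> C#5

C#6 B#4 A#3 B3 C#5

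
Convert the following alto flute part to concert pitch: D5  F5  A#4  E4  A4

The alto flute sounds a perfect fourth below written, so transpose each written note down a perfect fourth.
D5 to A4
F5 to C5
A#4 to E#4
E4 to B3
A4 to E4

A4 C5 E#4 B3 E4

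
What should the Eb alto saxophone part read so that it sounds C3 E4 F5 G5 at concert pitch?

The Eb alto saxophone sounds a major sixth below written, so the written part must be a major sixth above concert — transpose each note up.
C3 becomes A3
E4 becomes C#5
F5 becomes D6
G5 becomes E6

A3 C#5 D6 E6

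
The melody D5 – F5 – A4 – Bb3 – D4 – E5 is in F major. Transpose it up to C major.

From F up to C is a perfect fifth; apply that to each pitch.
D5 becomes A5
F5 becomes C6
A4 becomes E5
Bb3 becomes F4
D4 becomes A4
E5 becomes B5

A5 C6 E5 F4 A4 B5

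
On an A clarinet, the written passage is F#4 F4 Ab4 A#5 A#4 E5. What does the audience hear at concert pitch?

The A clarinet sounds a minor third below written, so transpose each written note down a minor third.
F#4 → D#4
F4 → D4
Ab4 → F4
A#5 → F##5
A#4 → F##4
E5 → C#5

D#4 D4 F4 F##5 F##4 C#5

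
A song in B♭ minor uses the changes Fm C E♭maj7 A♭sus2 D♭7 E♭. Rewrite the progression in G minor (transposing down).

B♭ minor down to G minor is a minor third; each chord root moves by that interval while the quality stays the same.
Fm: root F down a minor third → D, giving Dm.
C: root C down a minor third → A, giving A.
E♭maj7: root E♭ down a minor third → C, giving Cmaj7.
A♭sus2: root A♭ down a minor third → F, giving Fsus2.
D♭7: root D♭ down a minor third → Bb, giving Bb7.
E♭: root E♭ down a minor third → C, giving C.

Dm A Cmaj7 Fsus2 Bb7 C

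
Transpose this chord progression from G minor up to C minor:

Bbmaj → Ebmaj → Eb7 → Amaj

Ebmaj Abmaj Ab7 Dmaj

G minor up to C minor is a perfect fourth; each chord root moves by that interval while the quality stays the same.
Bbmaj: root Bb up a perfect fourth → Eb, giving Ebmaj.
Ebmaj: root Eb up a perfect fourth → Ab, giving Abmaj.
Eb7: root Eb up a perfect fourth → Ab, giving Ab7.
Amaj: root A up a perfect fourth → D, giving Dmaj.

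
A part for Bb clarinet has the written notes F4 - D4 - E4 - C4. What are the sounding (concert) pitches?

Eb4 C4 D4 Bb3

The Bb clarinet sounds a major second below written, so transpose each written note down a major second.
F4 → Eb4
D4 → C4
E4 → D4
C4 → Bb3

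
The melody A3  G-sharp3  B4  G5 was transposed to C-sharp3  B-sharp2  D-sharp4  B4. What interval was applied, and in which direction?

down a minor sixth

Take the first pair: A3 → C#3. A to C spans 6 letter names, so the interval is some kind of sixth.
C#3 to A3 is 8 semitones, which makes it a minor sixth; the second version is lower, so the direction is down.
Checking another pair — G5 → B4 — gives the same interval.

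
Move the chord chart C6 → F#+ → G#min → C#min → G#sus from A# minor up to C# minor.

A# minor up to C# minor is a minor third; each chord root moves by that interval while the quality stays the same.
C6: root C up a minor third → Eb, giving Eb6.
F#+: root F# up a minor third → A, giving A+.
G#min: root G# up a minor third → B, giving Bmin.
C#min: root C# up a minor third → E, giving Emin.
G#sus: root G# up a minor third → B, giving Bsus.

Eb6 A+ Bmin Emin Bsus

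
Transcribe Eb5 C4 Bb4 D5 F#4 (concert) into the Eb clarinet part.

C5 A3 G4 B4 D#4

The Eb clarinet sounds a minor third above written, so the written part must be a minor third below concert — transpose each note down.
Eb5 -> C5
C4 -> A3
Bb4 -> G4
D5 -> B4
F#4 -> D#4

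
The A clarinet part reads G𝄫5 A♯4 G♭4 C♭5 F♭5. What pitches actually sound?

Ebb5 F##4 Eb4 Ab4 Db5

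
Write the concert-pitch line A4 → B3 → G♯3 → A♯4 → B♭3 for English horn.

E5 F#4 D#4 E#5 F4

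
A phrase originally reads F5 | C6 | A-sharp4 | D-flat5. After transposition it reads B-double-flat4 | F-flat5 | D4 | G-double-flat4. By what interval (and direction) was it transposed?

From F5 to Bbb4 is 5 letter names — a fifth of some quality.
Bbb4 to F5 is 8 semitones, which makes it an augmented fifth; the second version is lower, so the direction is down.
Checking another pair — Db5 → Gbb4 — gives the same interval.

down an augmented fifth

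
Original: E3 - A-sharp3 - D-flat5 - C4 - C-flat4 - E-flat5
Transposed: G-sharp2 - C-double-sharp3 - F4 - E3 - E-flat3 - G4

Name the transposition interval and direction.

down a minor sixth

Take the first pair: E3 → G#2. E to G spans 6 letter names, so the interval is some kind of sixth.
G#2 to E3 is 8 semitones, which makes it a minor sixth; the second version is lower, so the direction is down.
Checking another pair — Eb5 → G4 — gives the same interval.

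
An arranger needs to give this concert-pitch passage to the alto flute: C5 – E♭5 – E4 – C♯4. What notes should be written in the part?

F5 Ab5 A4 F#4

Written C4 sounds as G3 on the alto flute, so concert pitches are written a perfect fourth up.
C5 → F5
Eb5 → Ab5
E4 → A4
C#4 → F#4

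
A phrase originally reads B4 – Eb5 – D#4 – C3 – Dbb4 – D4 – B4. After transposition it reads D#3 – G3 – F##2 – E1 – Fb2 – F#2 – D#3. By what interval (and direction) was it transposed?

down a minor thirteenth

From B4 to D#3 is 13 letter names — a thirteenth of some quality.
D#3 to B4 is 20 semitones, which makes it a minor thirteenth; the second version is lower, so the direction is down.
Checking another pair — B4 → D#3 — gives the same interval.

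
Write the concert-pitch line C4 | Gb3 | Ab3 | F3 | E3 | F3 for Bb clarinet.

Written C4 sounds as Bb3 on the Bb clarinet, so concert pitches are written a major second up.
C4 gives D4
Gb3 gives Ab3
Ab3 gives Bb3
F3 gives G3
E3 gives F#3
F3 gives G3

D4 Ab3 Bb3 G3 F#3 G3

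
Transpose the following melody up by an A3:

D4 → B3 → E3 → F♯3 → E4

F##4 D##4 G##3 A##3 G##4

D4 -> F##4
B3 -> D##4
E3 -> G##3
F#3 -> A##3
E4 -> G##4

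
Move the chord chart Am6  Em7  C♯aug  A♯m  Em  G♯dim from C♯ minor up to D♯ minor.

C♯ minor up to D♯ minor is a major second; each chord root moves by that interval while the quality stays the same.
Am6: root A up a major second → B, giving Bm6.
Em7: root E up a major second → F#, giving F#m7.
C♯aug: root C♯ up a major second → D#, giving D#aug.
A♯m: root A♯ up a major second → B#, giving B#m.
Em: root E up a major second → F#, giving F#m.
G♯dim: root G♯ up a major second → A#, giving A#dim.

Bm6 F#m7 D#aug B#m F#m A#dim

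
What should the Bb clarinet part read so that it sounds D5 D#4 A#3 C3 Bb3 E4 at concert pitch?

Written C4 sounds as Bb3 on the Bb clarinet, so concert pitches are written a major second up.
D5 becomes E5
D#4 becomes E#4
A#3 becomes B#3
C3 becomes D3
Bb3 becomes C4
E4 becomes F#4

E5 E#4 B#3 D3 C4 F#4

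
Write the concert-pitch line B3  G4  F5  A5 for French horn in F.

F#4 D5 C6 E6

The French horn in F sounds a perfect fifth below written, so the written part must be a perfect fifth above concert — transpose each note up.
B3 to F#4
G4 to D5
F5 to C6
A5 to E6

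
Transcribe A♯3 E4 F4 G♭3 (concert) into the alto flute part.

D#4 A4 Bb4 Cb4

The alto flute sounds a perfect fourth below written, so the written part must be a perfect fourth above concert — transpose each note up.
A#3 → D#4
E4 → A4
F4 → Bb4
Gb3 → Cb4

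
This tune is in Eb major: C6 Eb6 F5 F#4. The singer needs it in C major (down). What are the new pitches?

Eb major to C major down is a minor third, so every note moves down by that interval.
C6 becomes A5
Eb6 becomes C6
F5 becomes D5
F#4 becomes D#4

A5 C6 D5 D#4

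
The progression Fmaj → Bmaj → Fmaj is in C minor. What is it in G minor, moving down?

Cmaj F#maj Cmaj

C minor down to G minor is a perfect fourth; each chord root moves by that interval while the quality stays the same.
Fmaj: root F down a perfect fourth → C, giving Cmaj.
Bmaj: root B down a perfect fourth → F#, giving F#maj.
Fmaj: root F down a perfect fourth → C, giving Cmaj.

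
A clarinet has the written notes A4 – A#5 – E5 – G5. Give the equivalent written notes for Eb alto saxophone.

First find concert pitch: the A clarinet sounds a minor third below written, so A4 A#5 E5 G5 sounds F#4 F##5 C#5 E5.
Then write for Eb alto saxophone: it sounds a major sixth below written, so the part must be a major sixth above concert.
F#4 → D#5
F##5 → D##6
C#5 → A#5
E5 → C#6

D#5 D##6 A#5 C#6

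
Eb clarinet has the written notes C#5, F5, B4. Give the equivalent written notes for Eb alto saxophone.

C#6 F6 B5

First find concert pitch: the Eb clarinet sounds a minor third above written, so C#5 F5 B4 sounds E5 Ab5 D5.
Then write for Eb alto saxophone: it sounds a major sixth below written, so the part must be a major sixth above concert.
E5 → C#6
Ab5 → F6
D5 → B5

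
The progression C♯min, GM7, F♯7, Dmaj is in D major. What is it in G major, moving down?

D major down to G major is a perfect fifth; each chord root moves by that interval while the quality stays the same.
C♯min: root C♯ down a perfect fifth → F#, giving F#min.
GM7: root G down a perfect fifth → C, giving CM7.
F♯7: root F♯ down a perfect fifth → B, giving B7.
Dmaj: root D down a perfect fifth → G, giving Gmaj.

F#min CM7 B7 Gmaj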